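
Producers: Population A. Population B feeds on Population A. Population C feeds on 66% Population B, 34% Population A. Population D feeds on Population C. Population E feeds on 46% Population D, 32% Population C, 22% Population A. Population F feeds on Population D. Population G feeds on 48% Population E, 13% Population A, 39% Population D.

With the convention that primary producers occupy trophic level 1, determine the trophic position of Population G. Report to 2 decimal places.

4.36

Population B: 1 + 1 = 2
Population C: 1 + (0.66×2 + 0.34×1) = 2.66
Population D: 1 + 2.66 = 3.66
Population E: 1 + (0.46×3.66 + 0.32×2.66 + 0.22×1) = 3.7548
Population F: 1 + 3.66 = 4.66
Population G: 1 + (0.48×3.7548 + 0.13×1 + 0.39×3.66) = 4.359704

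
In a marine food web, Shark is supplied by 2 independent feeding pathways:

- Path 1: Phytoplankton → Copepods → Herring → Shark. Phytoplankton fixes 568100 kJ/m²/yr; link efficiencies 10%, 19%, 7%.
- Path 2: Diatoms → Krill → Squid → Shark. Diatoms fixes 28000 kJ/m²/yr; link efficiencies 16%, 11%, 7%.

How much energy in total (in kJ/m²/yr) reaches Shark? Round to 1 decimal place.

Path 1: 568100 × 0.1 × 0.19 × 0.07 = 755.573 kJ/m²/yr
Path 2: 28000 × 0.16 × 0.11 × 0.07 = 34.496 kJ/m²/yr
Total at Shark: 755.573 + 34.496 = 790.069 kJ/m²/yr

790.1 kJ/m²/yr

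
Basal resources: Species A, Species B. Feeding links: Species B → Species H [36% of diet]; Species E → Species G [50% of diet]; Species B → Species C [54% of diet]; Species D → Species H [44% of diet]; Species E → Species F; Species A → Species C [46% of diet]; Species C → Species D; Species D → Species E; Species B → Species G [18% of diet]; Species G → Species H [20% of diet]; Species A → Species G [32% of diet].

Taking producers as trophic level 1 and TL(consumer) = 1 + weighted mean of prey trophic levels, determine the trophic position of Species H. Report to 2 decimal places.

3.38

Species C: 1 + (0.54×1 + 0.46×1) = 2
Species D: 1 + 2 = 3
Species E: 1 + 3 = 4
Species F: 1 + 4 = 5
Species G: 1 + (0.32×1 + 0.5×4 + 0.18×1) = 3.5
Species H: 1 + (0.44×3 + 0.2×3.5 + 0.36×1) = 3.38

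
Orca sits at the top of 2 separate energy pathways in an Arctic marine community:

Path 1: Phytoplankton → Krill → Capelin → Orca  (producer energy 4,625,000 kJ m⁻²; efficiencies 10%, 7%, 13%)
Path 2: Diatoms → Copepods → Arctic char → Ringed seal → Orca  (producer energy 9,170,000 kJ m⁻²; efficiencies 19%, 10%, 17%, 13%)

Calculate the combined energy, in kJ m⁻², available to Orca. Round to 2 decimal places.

8059.23 kJ m⁻²

Path 1: 4625000 × 0.1 × 0.07 × 0.13 = 4208.75 kJ m⁻²
Path 2: 9170000 × 0.19 × 0.1 × 0.17 × 0.13 = 3850.483 kJ m⁻²
Total at Orca: 4208.75 + 3850.483 = 8059.233 kJ m⁻²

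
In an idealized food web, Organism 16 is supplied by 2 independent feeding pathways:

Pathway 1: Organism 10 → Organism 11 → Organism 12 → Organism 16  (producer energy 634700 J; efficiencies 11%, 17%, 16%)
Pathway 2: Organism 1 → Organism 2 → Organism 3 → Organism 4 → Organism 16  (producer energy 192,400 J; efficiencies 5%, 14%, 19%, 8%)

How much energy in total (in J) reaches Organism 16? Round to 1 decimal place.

Pathway 1: 634700 × 0.11 × 0.17 × 0.16 = 1899.0224 J
Pathway 2: 192400 × 0.05 × 0.14 × 0.19 × 0.08 = 20.47136 J
Total at Organism 16: 1899.0224 + 20.47136 = 1919.49376 J

1919.5 J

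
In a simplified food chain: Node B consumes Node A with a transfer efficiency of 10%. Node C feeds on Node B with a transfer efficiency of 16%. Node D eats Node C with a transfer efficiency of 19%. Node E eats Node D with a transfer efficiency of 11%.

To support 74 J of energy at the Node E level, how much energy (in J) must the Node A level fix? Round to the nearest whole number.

221292 J

Cumulative transfer efficiency: 0.1 × 0.16 × 0.19 × 0.11 = 0.0003344
Node A energy = 74 / 0.0003344 = 221292 J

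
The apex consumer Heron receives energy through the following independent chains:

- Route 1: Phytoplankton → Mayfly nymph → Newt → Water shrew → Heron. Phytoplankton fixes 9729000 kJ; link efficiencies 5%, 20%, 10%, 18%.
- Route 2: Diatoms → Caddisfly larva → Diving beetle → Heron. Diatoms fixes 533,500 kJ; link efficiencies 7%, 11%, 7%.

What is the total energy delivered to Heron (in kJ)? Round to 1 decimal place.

Route 1: 9729000 × 0.05 × 0.2 × 0.1 × 0.18 = 1751.22 kJ
Route 2: 533500 × 0.07 × 0.11 × 0.07 = 287.5565 kJ
Total at Heron: 1751.22 + 287.5565 = 2038.7765 kJ

2038.8 kJ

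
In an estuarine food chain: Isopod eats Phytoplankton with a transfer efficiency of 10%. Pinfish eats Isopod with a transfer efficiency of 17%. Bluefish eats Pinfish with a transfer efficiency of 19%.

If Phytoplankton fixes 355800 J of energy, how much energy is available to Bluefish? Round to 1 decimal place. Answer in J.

Isopod: 355800 × 0.1 = 35580 J
Pinfish: 35580 × 0.17 = 6048.6 J
Bluefish: 6048.6 × 0.19 = 1149.234 J

1149.2 J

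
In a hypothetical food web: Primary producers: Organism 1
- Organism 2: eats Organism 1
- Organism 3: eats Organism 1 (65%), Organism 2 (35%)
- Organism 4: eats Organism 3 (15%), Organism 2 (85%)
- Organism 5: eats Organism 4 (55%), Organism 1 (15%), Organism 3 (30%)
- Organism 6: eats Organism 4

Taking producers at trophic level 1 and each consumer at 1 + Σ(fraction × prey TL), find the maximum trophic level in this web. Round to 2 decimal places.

Organism 2: 1 + 1 = 2
Organism 3: 1 + (0.65×1 + 0.35×2) = 2.35
Organism 4: 1 + (0.15×2.35 + 0.85×2) = 3.0525
Organism 5: 1 + (0.55×3.0525 + 0.15×1 + 0.3×2.35) = 3.533875
Organism 6: 1 + 3.0525 = 4.0525

4.05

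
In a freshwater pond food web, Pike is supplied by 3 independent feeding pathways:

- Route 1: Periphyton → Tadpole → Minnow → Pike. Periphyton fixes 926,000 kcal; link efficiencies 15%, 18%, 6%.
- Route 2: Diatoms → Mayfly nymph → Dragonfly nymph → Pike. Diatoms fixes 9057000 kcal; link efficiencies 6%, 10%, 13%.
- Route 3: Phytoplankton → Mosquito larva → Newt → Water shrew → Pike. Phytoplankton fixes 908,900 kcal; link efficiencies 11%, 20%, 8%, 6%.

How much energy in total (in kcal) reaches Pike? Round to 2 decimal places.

Route 1: 926000 × 0.15 × 0.18 × 0.06 = 1500.12 kcal
Route 2: 9057000 × 0.06 × 0.1 × 0.13 = 7064.46 kcal
Route 3: 908900 × 0.11 × 0.2 × 0.08 × 0.06 = 95.97984 kcal
Total at Pike: 1500.12 + 7064.46 + 95.97984 = 8660.55984 kcal

8660.56 kcal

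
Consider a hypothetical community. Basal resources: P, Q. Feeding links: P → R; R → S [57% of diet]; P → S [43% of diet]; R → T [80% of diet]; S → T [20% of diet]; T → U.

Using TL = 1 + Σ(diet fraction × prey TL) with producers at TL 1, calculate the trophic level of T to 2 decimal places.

3.11

R: 1 + 1 = 2
S: 1 + (0.57×2 + 0.43×1) = 2.57
T: 1 + (0.8×2 + 0.2×2.57) = 3.114
U: 1 + 3.114 = 4.114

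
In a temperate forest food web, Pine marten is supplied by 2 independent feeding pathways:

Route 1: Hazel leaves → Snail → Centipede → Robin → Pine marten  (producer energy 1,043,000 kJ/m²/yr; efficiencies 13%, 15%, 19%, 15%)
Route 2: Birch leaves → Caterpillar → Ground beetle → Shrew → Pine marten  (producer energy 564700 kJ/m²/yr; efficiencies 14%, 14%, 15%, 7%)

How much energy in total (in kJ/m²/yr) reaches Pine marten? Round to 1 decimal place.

Route 1: 1043000 × 0.13 × 0.15 × 0.19 × 0.15 = 579.64725 kJ/m²/yr
Route 2: 564700 × 0.14 × 0.14 × 0.15 × 0.07 = 116.21526 kJ/m²/yr
Total at Pine marten: 579.64725 + 116.21526 = 695.86251 kJ/m²/yr

695.9 kJ/m²/yr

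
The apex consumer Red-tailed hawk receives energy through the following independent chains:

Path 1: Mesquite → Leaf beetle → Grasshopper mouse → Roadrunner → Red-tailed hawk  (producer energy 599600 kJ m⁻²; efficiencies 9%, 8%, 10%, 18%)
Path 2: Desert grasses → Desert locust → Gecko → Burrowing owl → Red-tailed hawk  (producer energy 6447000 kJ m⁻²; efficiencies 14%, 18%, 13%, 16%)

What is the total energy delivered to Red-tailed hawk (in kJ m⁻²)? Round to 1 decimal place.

3457.0 kJ m⁻²

Path 1: 599600 × 0.09 × 0.08 × 0.1 × 0.18 = 77.70816 kJ m⁻²
Path 2: 6447000 × 0.14 × 0.18 × 0.13 × 0.16 = 3379.25952 kJ m⁻²
Total at Red-tailed hawk: 77.70816 + 3379.25952 = 3456.96768 kJ m⁻²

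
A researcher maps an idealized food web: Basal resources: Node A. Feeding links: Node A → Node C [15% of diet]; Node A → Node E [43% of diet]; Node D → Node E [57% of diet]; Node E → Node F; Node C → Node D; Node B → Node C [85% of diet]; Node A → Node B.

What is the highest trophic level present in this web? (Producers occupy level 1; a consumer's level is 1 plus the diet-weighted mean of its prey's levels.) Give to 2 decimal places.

Node B: 1 + 1 = 2
Node C: 1 + (0.15×1 + 0.85×2) = 2.85
Node D: 1 + 2.85 = 3.85
Node E: 1 + (0.57×3.85 + 0.43×1) = 3.6245
Node F: 1 + 3.6245 = 4.6245

4.62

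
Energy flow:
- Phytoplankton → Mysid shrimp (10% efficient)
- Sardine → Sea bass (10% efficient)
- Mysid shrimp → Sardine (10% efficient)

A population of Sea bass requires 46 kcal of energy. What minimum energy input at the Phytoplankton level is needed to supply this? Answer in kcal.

Cumulative transfer efficiency: 0.1 × 0.1 × 0.1 = 0.001
Phytoplankton energy = 46 / 0.001 = 46000 kcal

46000 kcal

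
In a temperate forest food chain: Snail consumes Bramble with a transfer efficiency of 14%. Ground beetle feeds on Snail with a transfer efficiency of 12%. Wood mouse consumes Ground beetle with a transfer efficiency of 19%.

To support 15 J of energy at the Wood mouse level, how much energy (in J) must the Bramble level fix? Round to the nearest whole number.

4699 J

Cumulative transfer efficiency: 0.14 × 0.12 × 0.19 = 0.003192
Bramble energy = 15 / 0.003192 = 4699 J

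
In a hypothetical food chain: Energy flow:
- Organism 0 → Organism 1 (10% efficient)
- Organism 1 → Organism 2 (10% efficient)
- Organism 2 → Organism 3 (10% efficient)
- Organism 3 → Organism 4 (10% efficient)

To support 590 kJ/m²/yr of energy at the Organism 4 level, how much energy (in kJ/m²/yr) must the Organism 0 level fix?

5900000 kJ/m²/yr

Cumulative transfer efficiency: 0.1 × 0.1 × 0.1 × 0.1 = 0.0001
Organism 0 energy = 590 / 0.0001 = 5900000 kJ/m²/yr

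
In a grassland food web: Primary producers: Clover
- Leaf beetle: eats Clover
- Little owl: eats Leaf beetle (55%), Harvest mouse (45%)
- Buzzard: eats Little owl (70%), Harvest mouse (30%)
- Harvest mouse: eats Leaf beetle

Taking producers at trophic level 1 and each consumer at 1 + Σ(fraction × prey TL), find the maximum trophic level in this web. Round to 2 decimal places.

4.32

Leaf beetle: 1 + 1 = 2
Harvest mouse: 1 + 2 = 3
Little owl: 1 + (0.55×2 + 0.45×3) = 3.45
Buzzard: 1 + (0.7×3.45 + 0.3×3) = 4.315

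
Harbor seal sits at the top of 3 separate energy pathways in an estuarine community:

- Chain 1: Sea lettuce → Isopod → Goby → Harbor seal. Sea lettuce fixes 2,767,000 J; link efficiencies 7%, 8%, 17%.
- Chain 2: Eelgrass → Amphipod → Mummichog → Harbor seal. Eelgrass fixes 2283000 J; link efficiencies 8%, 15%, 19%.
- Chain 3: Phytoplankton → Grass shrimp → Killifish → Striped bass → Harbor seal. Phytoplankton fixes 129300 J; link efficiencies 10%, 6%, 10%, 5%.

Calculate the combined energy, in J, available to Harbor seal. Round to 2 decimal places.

7843.30 J

Chain 1: 2767000 × 0.07 × 0.08 × 0.17 = 2634.184 J
Chain 2: 2283000 × 0.08 × 0.15 × 0.19 = 5205.24 J
Chain 3: 129300 × 0.1 × 0.06 × 0.1 × 0.05 = 3.879 J
Total at Harbor seal: 2634.184 + 5205.24 + 3.879 = 7843.303 J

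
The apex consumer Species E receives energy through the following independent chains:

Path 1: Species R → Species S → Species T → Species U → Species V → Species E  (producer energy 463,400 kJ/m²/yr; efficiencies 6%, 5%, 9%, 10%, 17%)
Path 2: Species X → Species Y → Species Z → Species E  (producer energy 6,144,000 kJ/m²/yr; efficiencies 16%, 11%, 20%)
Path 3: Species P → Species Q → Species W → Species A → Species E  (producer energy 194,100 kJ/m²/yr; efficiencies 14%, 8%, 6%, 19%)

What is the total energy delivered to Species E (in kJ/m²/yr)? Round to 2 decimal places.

Path 1: 463400 × 0.06 × 0.05 × 0.09 × 0.1 × 0.17 = 2.127006 kJ/m²/yr
Path 2: 6144000 × 0.16 × 0.11 × 0.2 = 21626.88 kJ/m²/yr
Path 3: 194100 × 0.14 × 0.08 × 0.06 × 0.19 = 24.782688 kJ/m²/yr
Total at Species E: 2.127006 + 21626.88 + 24.782688 = 21653.789694 kJ/m²/yr

21653.79 kJ/m²/yr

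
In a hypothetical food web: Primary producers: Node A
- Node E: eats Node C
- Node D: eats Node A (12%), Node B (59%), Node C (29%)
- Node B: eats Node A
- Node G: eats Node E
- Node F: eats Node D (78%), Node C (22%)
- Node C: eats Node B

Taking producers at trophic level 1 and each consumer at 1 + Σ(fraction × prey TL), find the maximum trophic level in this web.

Node B: 1 + 1 = 2
Node C: 1 + 2 = 3
Node D: 1 + (0.12×1 + 0.59×2 + 0.29×3) = 3.17
Node E: 1 + 3 = 4
Node F: 1 + (0.78×3.17 + 0.22×3) = 4.1326
Node G: 1 + 4 = 5

5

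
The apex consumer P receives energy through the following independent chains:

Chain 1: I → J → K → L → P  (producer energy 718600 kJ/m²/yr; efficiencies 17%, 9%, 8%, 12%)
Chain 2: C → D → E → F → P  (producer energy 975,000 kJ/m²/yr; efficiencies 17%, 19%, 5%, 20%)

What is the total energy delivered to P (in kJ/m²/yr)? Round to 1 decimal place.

Chain 1: 718600 × 0.17 × 0.09 × 0.08 × 0.12 = 105.547968 kJ/m²/yr
Chain 2: 975000 × 0.17 × 0.19 × 0.05 × 0.2 = 314.925 kJ/m²/yr
Total at P: 105.547968 + 314.925 = 420.472968 kJ/m²/yr

420.5 kJ/m²/yr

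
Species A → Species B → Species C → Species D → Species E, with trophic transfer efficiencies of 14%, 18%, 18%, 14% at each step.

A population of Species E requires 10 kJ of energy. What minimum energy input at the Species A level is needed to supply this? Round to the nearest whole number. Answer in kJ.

15747 kJ

Cumulative transfer efficiency: 0.14 × 0.18 × 0.18 × 0.14 = 0.00063504
Species A energy = 10 / 0.00063504 = 15747 kJ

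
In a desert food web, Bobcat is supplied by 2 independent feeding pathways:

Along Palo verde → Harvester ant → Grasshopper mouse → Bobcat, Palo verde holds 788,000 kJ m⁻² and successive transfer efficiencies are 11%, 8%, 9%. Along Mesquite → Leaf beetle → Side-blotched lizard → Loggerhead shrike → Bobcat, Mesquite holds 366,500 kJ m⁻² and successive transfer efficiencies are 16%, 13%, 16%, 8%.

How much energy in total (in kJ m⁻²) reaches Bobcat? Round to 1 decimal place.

721.7 kJ m⁻²

Via Palo verde: 788000 × 0.11 × 0.08 × 0.09 = 624.096 kJ m⁻²
Via Mesquite: 366500 × 0.16 × 0.13 × 0.16 × 0.08 = 97.57696 kJ m⁻²
Total at Bobcat: 624.096 + 97.57696 = 721.67296 kJ m⁻²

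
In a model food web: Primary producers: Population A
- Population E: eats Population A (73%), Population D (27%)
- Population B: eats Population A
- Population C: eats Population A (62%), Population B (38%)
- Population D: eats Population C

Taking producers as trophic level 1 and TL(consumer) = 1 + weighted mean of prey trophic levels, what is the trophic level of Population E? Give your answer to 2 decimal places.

Population B: 1 + 1 = 2
Population C: 1 + (0.62×1 + 0.38×2) = 2.38
Population D: 1 + 2.38 = 3.38
Population E: 1 + (0.73×1 + 0.27×3.38) = 2.6426

2.64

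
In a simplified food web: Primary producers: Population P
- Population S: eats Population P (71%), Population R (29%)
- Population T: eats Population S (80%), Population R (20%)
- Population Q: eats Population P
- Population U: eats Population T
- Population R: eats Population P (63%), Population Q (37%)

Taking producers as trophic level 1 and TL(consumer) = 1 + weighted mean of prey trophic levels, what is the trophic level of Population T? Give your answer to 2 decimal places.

3.39

Population Q: 1 + 1 = 2
Population R: 1 + (0.63×1 + 0.37×2) = 2.37
Population S: 1 + (0.71×1 + 0.29×2.37) = 2.3973
Population T: 1 + (0.8×2.3973 + 0.2×2.37) = 3.39184
Population U: 1 + 3.39184 = 4.39184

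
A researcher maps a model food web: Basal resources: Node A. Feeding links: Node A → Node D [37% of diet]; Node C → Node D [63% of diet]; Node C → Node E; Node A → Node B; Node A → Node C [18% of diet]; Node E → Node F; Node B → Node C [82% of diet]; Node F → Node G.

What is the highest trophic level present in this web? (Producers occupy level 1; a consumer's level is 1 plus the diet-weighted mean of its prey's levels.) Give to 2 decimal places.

5.82

Node B: 1 + 1 = 2
Node C: 1 + (0.18×1 + 0.82×2) = 2.82
Node D: 1 + (0.63×2.82 + 0.37×1) = 3.1466
Node E: 1 + 2.82 = 3.82
Node F: 1 + 3.82 = 4.82
Node G: 1 + 4.82 = 5.82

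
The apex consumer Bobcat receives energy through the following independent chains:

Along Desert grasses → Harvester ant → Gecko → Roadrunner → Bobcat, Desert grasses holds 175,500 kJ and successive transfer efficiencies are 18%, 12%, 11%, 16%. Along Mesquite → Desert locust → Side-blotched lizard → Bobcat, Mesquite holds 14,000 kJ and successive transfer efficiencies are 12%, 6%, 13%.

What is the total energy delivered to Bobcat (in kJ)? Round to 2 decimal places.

79.82 kJ

Via Desert grasses: 175500 × 0.18 × 0.12 × 0.11 × 0.16 = 66.71808 kJ
Via Mesquite: 14000 × 0.12 × 0.06 × 0.13 = 13.104 kJ
Total at Bobcat: 66.71808 + 13.104 = 79.82208 kJ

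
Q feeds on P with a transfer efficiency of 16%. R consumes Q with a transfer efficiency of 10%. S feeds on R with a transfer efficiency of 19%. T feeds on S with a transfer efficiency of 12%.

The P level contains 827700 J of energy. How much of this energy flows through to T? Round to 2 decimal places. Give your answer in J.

Q: 827700 × 0.16 = 132432 J
R: 132432 × 0.1 = 13243.2 J
S: 13243.2 × 0.19 = 2516.208 J
T: 2516.208 × 0.12 = 301.94496 J

301.94 J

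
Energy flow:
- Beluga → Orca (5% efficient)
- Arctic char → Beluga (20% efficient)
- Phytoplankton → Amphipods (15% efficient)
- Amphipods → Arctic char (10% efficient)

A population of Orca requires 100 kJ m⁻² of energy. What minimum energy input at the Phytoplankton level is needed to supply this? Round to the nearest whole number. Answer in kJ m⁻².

Cumulative transfer efficiency: 0.15 × 0.1 × 0.2 × 0.05 = 0.00015
Phytoplankton energy = 100 / 0.00015 = 666667 kJ m⁻²

666667 kJ m⁻²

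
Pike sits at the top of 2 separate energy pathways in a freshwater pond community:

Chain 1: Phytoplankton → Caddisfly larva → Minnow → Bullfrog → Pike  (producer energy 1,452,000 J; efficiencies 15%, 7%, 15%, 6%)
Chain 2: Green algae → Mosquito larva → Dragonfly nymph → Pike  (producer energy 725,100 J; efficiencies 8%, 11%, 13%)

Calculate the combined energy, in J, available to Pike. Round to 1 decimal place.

Chain 1: 1452000 × 0.15 × 0.07 × 0.15 × 0.06 = 137.214 J
Chain 2: 725100 × 0.08 × 0.11 × 0.13 = 829.5144 J
Total at Pike: 137.214 + 829.5144 = 966.7284 J

966.7 J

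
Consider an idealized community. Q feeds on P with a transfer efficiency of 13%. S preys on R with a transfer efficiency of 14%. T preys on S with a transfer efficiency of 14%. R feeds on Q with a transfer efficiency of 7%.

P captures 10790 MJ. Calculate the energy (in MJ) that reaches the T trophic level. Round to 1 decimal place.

1.9 MJ

Q: 10790 × 0.13 = 1402.7 MJ
R: 1402.7 × 0.07 = 98.189 MJ
S: 98.189 × 0.14 = 13.74646 MJ
T: 13.74646 × 0.14 = 1.9245044 MJ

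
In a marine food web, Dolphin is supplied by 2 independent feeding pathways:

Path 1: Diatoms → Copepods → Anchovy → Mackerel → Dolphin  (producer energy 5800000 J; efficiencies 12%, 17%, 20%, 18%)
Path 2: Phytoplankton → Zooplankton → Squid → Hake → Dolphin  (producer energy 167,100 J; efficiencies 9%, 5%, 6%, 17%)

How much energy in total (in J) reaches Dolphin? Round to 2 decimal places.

Path 1: 5800000 × 0.12 × 0.17 × 0.2 × 0.18 = 4259.52 J
Path 2: 167100 × 0.09 × 0.05 × 0.06 × 0.17 = 7.66989 J
Total at Dolphin: 4259.52 + 7.66989 = 4267.18989 J

4267.19 J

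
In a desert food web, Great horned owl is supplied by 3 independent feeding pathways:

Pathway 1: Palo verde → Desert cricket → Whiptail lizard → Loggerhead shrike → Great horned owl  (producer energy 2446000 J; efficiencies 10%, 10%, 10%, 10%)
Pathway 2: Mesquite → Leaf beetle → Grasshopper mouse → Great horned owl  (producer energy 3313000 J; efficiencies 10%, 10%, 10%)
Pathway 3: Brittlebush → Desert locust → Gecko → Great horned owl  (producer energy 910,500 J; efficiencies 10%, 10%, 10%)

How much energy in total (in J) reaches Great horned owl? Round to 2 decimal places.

Pathway 1: 2446000 × 0.1 × 0.1 × 0.1 × 0.1 = 244.6 J
Pathway 2: 3313000 × 0.1 × 0.1 × 0.1 = 3313 J
Pathway 3: 910500 × 0.1 × 0.1 × 0.1 = 910.5 J
Total at Great horned owl: 244.6 + 3313 + 910.5 = 4468.1 J

4468.10 J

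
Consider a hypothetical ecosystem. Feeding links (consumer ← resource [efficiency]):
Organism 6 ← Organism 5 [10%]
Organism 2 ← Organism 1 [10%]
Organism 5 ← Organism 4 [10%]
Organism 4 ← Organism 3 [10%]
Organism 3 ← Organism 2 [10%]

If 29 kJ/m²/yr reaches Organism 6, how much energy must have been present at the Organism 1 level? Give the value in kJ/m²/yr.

Cumulative transfer efficiency: 0.1 × 0.1 × 0.1 × 0.1 × 0.1 = 0.00001
Organism 1 energy = 29 / 0.00001 = 2900000 kJ/m²/yr

2900000 kJ/m²/yr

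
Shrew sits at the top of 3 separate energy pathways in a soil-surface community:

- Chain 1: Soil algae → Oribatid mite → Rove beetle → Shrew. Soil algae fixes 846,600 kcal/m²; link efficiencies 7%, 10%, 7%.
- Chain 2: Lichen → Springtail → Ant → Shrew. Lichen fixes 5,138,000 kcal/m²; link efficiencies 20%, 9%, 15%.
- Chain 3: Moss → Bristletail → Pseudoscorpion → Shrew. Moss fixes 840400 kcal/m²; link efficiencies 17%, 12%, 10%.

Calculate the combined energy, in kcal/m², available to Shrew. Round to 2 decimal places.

16001.85 kcal/m²

Chain 1: 846600 × 0.07 × 0.1 × 0.07 = 414.834 kcal/m²
Chain 2: 5138000 × 0.2 × 0.09 × 0.15 = 13872.6 kcal/m²
Chain 3: 840400 × 0.17 × 0.12 × 0.1 = 1714.416 kcal/m²
Total at Shrew: 414.834 + 13872.6 + 1714.416 = 16001.85 kcal/m²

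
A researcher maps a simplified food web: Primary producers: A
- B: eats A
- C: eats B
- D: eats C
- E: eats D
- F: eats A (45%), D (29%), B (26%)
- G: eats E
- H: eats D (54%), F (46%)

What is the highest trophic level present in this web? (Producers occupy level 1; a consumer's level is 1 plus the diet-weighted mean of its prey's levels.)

6

B: 1 + 1 = 2
C: 1 + 2 = 3
D: 1 + 3 = 4
E: 1 + 4 = 5
F: 1 + (0.45×1 + 0.29×4 + 0.26×2) = 3.13
G: 1 + 5 = 6
H: 1 + (0.54×4 + 0.46×3.13) = 4.5998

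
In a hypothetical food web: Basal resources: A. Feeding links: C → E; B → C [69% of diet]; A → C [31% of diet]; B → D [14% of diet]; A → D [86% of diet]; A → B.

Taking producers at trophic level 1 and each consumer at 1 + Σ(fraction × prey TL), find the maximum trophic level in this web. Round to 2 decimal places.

3.69

B: 1 + 1 = 2
C: 1 + (0.69×2 + 0.31×1) = 2.69
D: 1 + (0.14×2 + 0.86×1) = 2.14
E: 1 + 2.69 = 3.69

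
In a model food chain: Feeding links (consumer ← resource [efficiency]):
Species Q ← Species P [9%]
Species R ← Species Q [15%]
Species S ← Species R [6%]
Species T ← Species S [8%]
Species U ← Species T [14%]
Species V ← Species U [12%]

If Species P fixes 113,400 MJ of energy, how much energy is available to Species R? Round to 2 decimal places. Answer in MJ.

1530.90 MJ

Species Q: 113400 × 0.09 = 10206 MJ
Species R: 10206 × 0.15 = 1530.9 MJ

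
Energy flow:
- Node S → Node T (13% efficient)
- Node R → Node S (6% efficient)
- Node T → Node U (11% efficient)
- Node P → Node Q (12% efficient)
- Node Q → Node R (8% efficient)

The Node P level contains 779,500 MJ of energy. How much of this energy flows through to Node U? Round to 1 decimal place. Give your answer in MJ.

6.4 MJ

Node Q: 779500 × 0.12 = 93540 MJ
Node R: 93540 × 0.08 = 7483.2 MJ
Node S: 7483.2 × 0.06 = 448.992 MJ
Node T: 448.992 × 0.13 = 58.36896 MJ
Node U: 58.36896 × 0.11 = 6.4205856 MJ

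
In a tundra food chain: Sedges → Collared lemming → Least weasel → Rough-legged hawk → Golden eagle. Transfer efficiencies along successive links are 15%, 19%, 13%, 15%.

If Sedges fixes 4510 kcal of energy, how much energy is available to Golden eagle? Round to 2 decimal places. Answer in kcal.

2.51 kcal

Collared lemming: 4510 × 0.15 = 676.5 kcal
Least weasel: 676.5 × 0.19 = 128.535 kcal
Rough-legged hawk: 128.535 × 0.13 = 16.70955 kcal
Golden eagle: 16.70955 × 0.15 = 2.5064325 kcal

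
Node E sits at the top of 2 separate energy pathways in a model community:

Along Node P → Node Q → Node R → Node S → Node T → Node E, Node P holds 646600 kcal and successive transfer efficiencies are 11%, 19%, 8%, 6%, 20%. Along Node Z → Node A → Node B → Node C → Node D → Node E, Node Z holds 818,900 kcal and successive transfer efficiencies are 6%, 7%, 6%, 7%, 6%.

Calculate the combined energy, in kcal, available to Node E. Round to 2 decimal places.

Via Node P: 646600 × 0.11 × 0.19 × 0.08 × 0.06 × 0.2 = 12.9733824 kcal
Via Node Z: 818900 × 0.06 × 0.07 × 0.06 × 0.07 × 0.06 = 0.86672376 kcal
Total at Node E: 12.9733824 + 0.86672376 = 13.84010616 kcal

13.84 kcal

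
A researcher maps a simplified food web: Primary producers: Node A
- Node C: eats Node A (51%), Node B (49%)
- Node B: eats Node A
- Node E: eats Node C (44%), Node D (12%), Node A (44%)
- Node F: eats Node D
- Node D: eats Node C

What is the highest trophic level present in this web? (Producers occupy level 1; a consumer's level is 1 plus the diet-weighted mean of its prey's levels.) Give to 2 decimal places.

4.49

Node B: 1 + 1 = 2
Node C: 1 + (0.51×1 + 0.49×2) = 2.49
Node D: 1 + 2.49 = 3.49
Node E: 1 + (0.44×2.49 + 0.12×3.49 + 0.44×1) = 2.9544
Node F: 1 + 3.49 = 4.49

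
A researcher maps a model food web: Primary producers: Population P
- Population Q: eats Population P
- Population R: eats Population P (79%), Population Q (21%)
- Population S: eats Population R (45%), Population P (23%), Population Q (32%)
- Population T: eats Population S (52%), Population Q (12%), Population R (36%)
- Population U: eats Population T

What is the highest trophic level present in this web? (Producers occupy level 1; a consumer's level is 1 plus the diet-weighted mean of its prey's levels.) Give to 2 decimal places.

Population Q: 1 + 1 = 2
Population R: 1 + (0.79×1 + 0.21×2) = 2.21
Population S: 1 + (0.45×2.21 + 0.23×1 + 0.32×2) = 2.8645
Population T: 1 + (0.52×2.8645 + 0.12×2 + 0.36×2.21) = 3.52514
Population U: 1 + 3.52514 = 4.52514

4.53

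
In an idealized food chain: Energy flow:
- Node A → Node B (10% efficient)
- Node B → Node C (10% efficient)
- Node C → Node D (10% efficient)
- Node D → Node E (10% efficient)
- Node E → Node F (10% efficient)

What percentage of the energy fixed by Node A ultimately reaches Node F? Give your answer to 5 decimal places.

0.00100%

Product of link efficiencies: 0.1 × 0.1 × 0.1 × 0.1 × 0.1 = 0.00001
As a percentage: 0.00001 × 100 = 0.00100%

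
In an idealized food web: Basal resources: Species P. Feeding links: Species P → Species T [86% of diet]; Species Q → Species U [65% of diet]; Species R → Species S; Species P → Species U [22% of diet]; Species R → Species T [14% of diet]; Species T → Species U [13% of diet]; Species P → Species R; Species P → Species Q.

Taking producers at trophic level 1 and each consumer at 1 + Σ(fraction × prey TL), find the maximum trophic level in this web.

3

Species Q: 1 + 1 = 2
Species R: 1 + 1 = 2
Species S: 1 + 2 = 3
Species T: 1 + (0.86×1 + 0.14×2) = 2.14
Species U: 1 + (0.13×2.14 + 0.65×2 + 0.22×1) = 2.7982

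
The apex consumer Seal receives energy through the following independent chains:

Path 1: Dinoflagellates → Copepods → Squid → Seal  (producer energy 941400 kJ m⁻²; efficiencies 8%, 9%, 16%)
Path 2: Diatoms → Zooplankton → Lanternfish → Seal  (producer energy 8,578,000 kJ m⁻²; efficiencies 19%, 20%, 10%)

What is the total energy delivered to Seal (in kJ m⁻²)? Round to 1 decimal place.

Path 1: 941400 × 0.08 × 0.09 × 0.16 = 1084.4928 kJ m⁻²
Path 2: 8578000 × 0.19 × 0.2 × 0.1 = 32596.4 kJ m⁻²
Total at Seal: 1084.4928 + 32596.4 = 33680.8928 kJ m⁻²

33680.9 kJ m⁻²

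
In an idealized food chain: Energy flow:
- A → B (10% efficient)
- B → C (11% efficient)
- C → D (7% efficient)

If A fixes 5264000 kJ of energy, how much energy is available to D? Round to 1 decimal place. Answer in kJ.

B: 5264000 × 0.1 = 526400 kJ
C: 526400 × 0.11 = 57904 kJ
D: 57904 × 0.07 = 4053.28 kJ

4053.3 kJ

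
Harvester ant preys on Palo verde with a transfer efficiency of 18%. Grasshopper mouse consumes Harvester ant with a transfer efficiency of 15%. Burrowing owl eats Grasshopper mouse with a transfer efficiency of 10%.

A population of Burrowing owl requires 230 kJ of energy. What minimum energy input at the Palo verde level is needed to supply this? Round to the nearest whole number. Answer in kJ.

Cumulative transfer efficiency: 0.18 × 0.15 × 0.1 = 0.0027
Palo verde energy = 230 / 0.0027 = 85185 kJ

85185 kJ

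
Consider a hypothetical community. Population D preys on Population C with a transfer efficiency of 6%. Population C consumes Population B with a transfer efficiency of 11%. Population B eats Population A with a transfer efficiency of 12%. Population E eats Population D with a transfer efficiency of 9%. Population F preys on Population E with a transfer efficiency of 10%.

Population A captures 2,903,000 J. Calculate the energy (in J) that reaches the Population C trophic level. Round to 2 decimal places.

38319.60 J

Population B: 2903000 × 0.12 = 348360 J
Population C: 348360 × 0.11 = 38319.6 J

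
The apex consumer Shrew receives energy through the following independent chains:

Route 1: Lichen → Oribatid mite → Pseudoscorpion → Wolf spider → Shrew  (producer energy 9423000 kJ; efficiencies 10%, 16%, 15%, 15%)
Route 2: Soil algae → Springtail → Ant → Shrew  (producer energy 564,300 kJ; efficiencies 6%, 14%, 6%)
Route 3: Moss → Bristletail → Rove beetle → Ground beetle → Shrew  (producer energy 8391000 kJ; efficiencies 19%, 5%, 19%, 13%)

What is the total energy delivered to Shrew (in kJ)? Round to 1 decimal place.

Route 1: 9423000 × 0.1 × 0.16 × 0.15 × 0.15 = 3392.28 kJ
Route 2: 564300 × 0.06 × 0.14 × 0.06 = 284.4072 kJ
Route 3: 8391000 × 0.19 × 0.05 × 0.19 × 0.13 = 1968.94815 kJ
Total at Shrew: 3392.28 + 284.4072 + 1968.94815 = 5645.63535 kJ

5645.6 kJ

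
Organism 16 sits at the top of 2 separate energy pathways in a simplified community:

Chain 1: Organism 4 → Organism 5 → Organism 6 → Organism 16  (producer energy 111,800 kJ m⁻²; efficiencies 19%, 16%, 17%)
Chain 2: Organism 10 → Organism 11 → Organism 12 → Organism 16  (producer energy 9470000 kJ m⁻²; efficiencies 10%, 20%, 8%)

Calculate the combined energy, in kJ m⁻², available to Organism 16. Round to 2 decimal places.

Chain 1: 111800 × 0.19 × 0.16 × 0.17 = 577.7824 kJ m⁻²
Chain 2: 9470000 × 0.1 × 0.2 × 0.08 = 15152 kJ m⁻²
Total at Organism 16: 577.7824 + 15152 = 15729.7824 kJ m⁻²

15729.78 kJ m⁻²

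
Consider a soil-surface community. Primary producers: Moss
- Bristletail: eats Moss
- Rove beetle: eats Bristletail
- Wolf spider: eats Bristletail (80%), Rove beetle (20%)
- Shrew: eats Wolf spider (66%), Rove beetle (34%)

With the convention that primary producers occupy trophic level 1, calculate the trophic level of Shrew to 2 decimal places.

Bristletail: 1 + 1 = 2
Rove beetle: 1 + 2 = 3
Wolf spider: 1 + (0.8×2 + 0.2×3) = 3.2
Shrew: 1 + (0.66×3.2 + 0.34×3) = 4.132

4.13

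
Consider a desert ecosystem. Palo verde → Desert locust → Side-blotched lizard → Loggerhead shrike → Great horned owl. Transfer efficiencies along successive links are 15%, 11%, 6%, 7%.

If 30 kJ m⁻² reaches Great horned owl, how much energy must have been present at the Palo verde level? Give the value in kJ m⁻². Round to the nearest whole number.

432900 kJ m⁻²

Cumulative transfer efficiency: 0.15 × 0.11 × 0.06 × 0.07 = 0.0000693
Palo verde energy = 30 / 0.0000693 = 432900 kJ m⁻²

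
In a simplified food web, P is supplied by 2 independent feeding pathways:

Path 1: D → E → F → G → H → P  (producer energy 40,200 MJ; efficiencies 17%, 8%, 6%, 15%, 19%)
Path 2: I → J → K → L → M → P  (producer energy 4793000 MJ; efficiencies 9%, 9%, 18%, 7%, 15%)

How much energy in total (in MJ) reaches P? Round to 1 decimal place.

74.3 MJ

Path 1: 40200 × 0.17 × 0.08 × 0.06 × 0.15 × 0.19 = 0.9348912 MJ
Path 2: 4793000 × 0.09 × 0.09 × 0.18 × 0.07 × 0.15 = 73.376037 MJ
Total at P: 0.9348912 + 73.376037 = 74.3109282 MJ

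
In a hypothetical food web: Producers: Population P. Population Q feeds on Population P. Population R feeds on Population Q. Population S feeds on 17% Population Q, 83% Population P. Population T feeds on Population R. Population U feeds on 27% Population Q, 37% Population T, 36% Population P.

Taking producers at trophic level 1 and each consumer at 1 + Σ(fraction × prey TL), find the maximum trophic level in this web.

Population Q: 1 + 1 = 2
Population R: 1 + 2 = 3
Population S: 1 + (0.17×2 + 0.83×1) = 2.17
Population T: 1 + 3 = 4
Population U: 1 + (0.27×2 + 0.37×4 + 0.36×1) = 3.38

4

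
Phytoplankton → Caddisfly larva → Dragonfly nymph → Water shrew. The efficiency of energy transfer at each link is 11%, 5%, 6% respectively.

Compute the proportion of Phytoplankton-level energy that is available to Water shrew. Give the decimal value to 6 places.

Product of link efficiencies: 0.11 × 0.05 × 0.06 = 0.00033

0.000330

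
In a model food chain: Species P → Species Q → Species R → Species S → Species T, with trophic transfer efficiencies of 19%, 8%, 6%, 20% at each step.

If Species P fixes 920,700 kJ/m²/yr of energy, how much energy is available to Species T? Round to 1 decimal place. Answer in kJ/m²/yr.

Species Q: 920700 × 0.19 = 174933 kJ/m²/yr
Species R: 174933 × 0.08 = 13994.64 kJ/m²/yr
Species S: 13994.64 × 0.06 = 839.6784 kJ/m²/yr
Species T: 839.6784 × 0.2 = 167.93568 kJ/m²/yr

167.9 kJ/m²/yr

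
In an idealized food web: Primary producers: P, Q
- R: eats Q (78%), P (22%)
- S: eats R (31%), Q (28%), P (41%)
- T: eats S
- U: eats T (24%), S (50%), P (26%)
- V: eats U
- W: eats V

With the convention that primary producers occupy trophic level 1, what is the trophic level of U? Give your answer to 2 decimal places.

3.21

R: 1 + (0.78×1 + 0.22×1) = 2
S: 1 + (0.31×2 + 0.28×1 + 0.41×1) = 2.31
T: 1 + 2.31 = 3.31
U: 1 + (0.24×3.31 + 0.5×2.31 + 0.26×1) = 3.2094
V: 1 + 3.2094 = 4.2094
W: 1 + 4.2094 = 5.2094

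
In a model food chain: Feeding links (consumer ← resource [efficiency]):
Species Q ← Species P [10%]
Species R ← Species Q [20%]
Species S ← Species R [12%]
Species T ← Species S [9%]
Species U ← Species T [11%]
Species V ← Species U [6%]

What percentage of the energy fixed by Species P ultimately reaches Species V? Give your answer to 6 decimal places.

Product of link efficiencies: 0.1 × 0.2 × 0.12 × 0.09 × 0.11 × 0.06 = 0.0000014256
As a percentage: 0.0000014256 × 100 = 0.000143%

0.000143%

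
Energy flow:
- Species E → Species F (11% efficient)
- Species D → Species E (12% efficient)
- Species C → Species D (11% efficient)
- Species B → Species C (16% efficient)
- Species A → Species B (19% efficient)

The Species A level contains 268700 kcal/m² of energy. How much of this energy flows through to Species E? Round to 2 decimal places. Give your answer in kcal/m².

Species B: 268700 × 0.19 = 51053 kcal/m²
Species C: 51053 × 0.16 = 8168.48 kcal/m²
Species D: 8168.48 × 0.11 = 898.5328 kcal/m²
Species E: 898.5328 × 0.12 = 107.823936 kcal/m²

107.82 kcal/m²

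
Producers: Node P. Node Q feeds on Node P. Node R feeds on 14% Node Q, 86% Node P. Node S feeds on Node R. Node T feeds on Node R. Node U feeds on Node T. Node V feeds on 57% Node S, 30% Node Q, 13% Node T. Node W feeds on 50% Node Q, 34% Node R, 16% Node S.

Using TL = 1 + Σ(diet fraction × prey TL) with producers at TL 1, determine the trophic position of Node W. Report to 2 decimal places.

Node Q: 1 + 1 = 2
Node R: 1 + (0.14×2 + 0.86×1) = 2.14
Node S: 1 + 2.14 = 3.14
Node T: 1 + 2.14 = 3.14
Node U: 1 + 3.14 = 4.14
Node V: 1 + (0.57×3.14 + 0.3×2 + 0.13×3.14) = 3.798
Node W: 1 + (0.5×2 + 0.34×2.14 + 0.16×3.14) = 3.23

3.23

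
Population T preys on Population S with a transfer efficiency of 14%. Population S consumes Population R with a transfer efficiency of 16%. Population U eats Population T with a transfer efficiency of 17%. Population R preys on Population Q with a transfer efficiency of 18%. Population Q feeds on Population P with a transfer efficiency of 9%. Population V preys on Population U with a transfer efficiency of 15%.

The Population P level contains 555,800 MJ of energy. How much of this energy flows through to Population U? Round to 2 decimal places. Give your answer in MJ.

34.29 MJ

Population Q: 555800 × 0.09 = 50022 MJ
Population R: 50022 × 0.18 = 9003.96 MJ
Population S: 9003.96 × 0.16 = 1440.6336 MJ
Population T: 1440.6336 × 0.14 = 201.688704 MJ
Population U: 201.688704 × 0.17 = 34.28707968 MJ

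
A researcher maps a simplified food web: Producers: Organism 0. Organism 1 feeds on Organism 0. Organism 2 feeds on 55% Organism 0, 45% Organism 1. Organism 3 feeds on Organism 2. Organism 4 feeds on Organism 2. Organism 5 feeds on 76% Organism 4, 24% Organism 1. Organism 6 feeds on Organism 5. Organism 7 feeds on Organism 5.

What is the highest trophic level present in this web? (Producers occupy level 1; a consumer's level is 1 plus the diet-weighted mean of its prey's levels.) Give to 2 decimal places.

Organism 1: 1 + 1 = 2
Organism 2: 1 + (0.55×1 + 0.45×2) = 2.45
Organism 3: 1 + 2.45 = 3.45
Organism 4: 1 + 2.45 = 3.45
Organism 5: 1 + (0.76×3.45 + 0.24×2) = 4.102
Organism 6: 1 + 4.102 = 5.102
Organism 7: 1 + 4.102 = 5.102

5.10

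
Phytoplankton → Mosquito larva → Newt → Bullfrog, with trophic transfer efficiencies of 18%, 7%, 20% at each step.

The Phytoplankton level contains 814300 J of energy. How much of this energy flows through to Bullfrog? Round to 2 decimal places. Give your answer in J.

2052.04 J

Mosquito larva: 814300 × 0.18 = 146574 J
Newt: 146574 × 0.07 = 10260.18 J
Bullfrog: 10260.18 × 0.2 = 2052.036 J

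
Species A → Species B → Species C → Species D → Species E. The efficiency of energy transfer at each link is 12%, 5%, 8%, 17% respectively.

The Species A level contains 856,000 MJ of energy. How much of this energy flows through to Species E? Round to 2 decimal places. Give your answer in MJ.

Species B: 856000 × 0.12 = 102720 MJ
Species C: 102720 × 0.05 = 5136 MJ
Species D: 5136 × 0.08 = 410.88 MJ
Species E: 410.88 × 0.17 = 69.8496 MJ

69.85 MJ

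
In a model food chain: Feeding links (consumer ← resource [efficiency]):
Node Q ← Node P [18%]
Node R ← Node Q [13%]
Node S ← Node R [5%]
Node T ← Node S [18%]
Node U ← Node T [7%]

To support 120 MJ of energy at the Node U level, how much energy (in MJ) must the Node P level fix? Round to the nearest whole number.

8140008 MJ

Cumulative transfer efficiency: 0.18 × 0.13 × 0.05 × 0.18 × 0.07 = 0.000014742
Node P energy = 120 / 0.000014742 = 8140008 MJ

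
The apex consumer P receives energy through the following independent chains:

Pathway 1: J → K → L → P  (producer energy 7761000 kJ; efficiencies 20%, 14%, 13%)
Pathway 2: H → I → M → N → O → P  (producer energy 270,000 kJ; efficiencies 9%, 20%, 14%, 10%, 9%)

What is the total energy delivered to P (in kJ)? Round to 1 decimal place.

Pathway 1: 7761000 × 0.2 × 0.14 × 0.13 = 28250.04 kJ
Pathway 2: 270000 × 0.09 × 0.2 × 0.14 × 0.1 × 0.09 = 6.1236 kJ
Total at P: 28250.04 + 6.1236 = 28256.1636 kJ

28256.2 kJ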